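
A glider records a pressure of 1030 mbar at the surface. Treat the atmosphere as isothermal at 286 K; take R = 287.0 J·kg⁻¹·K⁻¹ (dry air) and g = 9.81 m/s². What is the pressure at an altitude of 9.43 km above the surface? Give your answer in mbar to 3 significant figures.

P ≈ 334 mbar

Scale height: H = RT/g = 287.0 × 286 / 9.81 = 8367.2 m.
Barometric formula: P = P₀ exp(−z/H).
z/H = 9430.0/8367.2 = 1.1270; exp(−1.1270) = 0.32400.
P = 1030 × 0.32400 = 333.72 mbar.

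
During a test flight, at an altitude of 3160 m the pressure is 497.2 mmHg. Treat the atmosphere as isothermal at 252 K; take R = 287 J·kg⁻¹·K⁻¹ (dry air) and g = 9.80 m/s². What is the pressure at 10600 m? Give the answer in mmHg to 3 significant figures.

P ≈ 181 mmHg

Scale height: H = RT/g = 287 × 252 / 9.80 = 7380.0 m.
Between two levels, P₂ = P₁ exp(−Δz/H) with Δz = z₂ − z₁.
Δz = 10600 − 3160.0 = 7440.0 m; Δz/H = 7440.0/7380.0 = 1.0081.
P₂ = 497.2 × exp(−1.0081) = 497.2 × 0.36491 = 181.43 mmHg.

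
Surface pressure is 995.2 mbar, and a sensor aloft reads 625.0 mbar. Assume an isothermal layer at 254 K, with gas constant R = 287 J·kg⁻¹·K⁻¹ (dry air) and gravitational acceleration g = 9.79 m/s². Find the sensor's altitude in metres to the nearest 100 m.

Scale height: H = RT/g = 287 × 254 / 9.79 = 7446.2 m.
Invert the barometric formula: z = H ln(P₀/P).
P₀/P = 995.2/625.0 = 1.5923; ln(1.5923) = 0.46518.
z = 7446.2 × 0.46518 = 3463.8 m.

z ≈ 3500 m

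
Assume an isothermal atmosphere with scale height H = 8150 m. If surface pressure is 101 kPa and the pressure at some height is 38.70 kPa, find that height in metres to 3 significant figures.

z ≈ 7820 m

Invert the barometric formula: z = H ln(P₀/P).
P₀/P = 101/38.70 = 2.6098; ln(2.6098) = 0.95927.
z = 8150.0 × 0.95927 = 7818.1 m.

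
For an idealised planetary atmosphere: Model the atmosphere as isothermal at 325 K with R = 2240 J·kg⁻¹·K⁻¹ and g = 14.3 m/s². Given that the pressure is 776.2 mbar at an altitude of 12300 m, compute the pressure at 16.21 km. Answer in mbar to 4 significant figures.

P ≈ 718.8 mbar

Scale height: H = RT/g = 2240 × 325 / 14.3 = 50909 m.
Between two levels, P₂ = P₁ exp(−Δz/H) with Δz = z₂ − z₁.
Δz = 16210 − 12300 = 3910.0 m; Δz/H = 3910.0/50909 = 0.076804.
P₂ = 776.2 × exp(−0.076804) = 776.2 × 0.92607 = 718.82 mbar.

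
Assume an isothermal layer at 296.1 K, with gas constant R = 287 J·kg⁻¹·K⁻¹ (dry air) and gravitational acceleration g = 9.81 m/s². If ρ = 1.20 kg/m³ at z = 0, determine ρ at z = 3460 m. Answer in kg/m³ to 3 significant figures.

ρ ≈ 0.805 kg/m³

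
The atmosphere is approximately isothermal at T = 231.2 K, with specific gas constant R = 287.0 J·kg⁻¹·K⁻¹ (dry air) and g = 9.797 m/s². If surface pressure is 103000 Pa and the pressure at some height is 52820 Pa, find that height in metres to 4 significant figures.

z ≈ 4523 m

Scale height: H = RT/g = 287.0 × 231.2 / 9.797 = 6772.9 m.
Invert the barometric formula: z = H ln(P₀/P).
P₀/P = 103000/52820 = 1.9500; ln(1.9500) = 0.66783.
z = 6772.9 × 0.66783 = 4523.1 m.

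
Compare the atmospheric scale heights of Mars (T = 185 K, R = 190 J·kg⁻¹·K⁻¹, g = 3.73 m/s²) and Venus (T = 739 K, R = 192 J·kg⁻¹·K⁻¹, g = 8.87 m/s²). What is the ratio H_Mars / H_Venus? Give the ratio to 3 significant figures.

H = RT/g for each body.
H_Mars = 190 × 185 / 3.73 = 9423.6 m.
H_Venus = 192 × 739 / 8.87 = 15996 m.
H_Mars/H_Venus = 9423.6/15996 = 0.58912.

H_Mars/H_Venus ≈ 0.589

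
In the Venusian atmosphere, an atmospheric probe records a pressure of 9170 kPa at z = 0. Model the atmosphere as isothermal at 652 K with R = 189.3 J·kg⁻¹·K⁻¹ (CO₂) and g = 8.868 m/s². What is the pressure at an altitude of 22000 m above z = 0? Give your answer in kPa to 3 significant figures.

Scale height: H = RT/g = 189.3 × 652 / 8.868 = 13918 m.
Barometric formula: P = P₀ exp(−z/H).
z/H = 22000/13918 = 1.5807; exp(−1.5807) = 0.20583.
P = 9170 × 0.20583 = 1887.5 kPa.

P ≈ 1890 kPa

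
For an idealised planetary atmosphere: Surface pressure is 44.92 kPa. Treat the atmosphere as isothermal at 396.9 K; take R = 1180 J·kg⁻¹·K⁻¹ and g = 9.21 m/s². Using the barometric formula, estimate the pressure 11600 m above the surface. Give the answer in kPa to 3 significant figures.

Scale height: H = RT/g = 1180 × 396.9 / 9.21 = 50851 m.
Barometric formula: P = P₀ exp(−z/H).
z/H = 11600/50851 = 0.22812; exp(−0.22812) = 0.79603.
P = 44.92 × 0.79603 = 35.758 kPa.

P ≈ 35.8 kPa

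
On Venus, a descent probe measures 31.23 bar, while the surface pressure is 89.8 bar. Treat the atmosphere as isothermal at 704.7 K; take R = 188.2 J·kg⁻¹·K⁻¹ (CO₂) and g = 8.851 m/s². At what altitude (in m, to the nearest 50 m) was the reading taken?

Scale height: H = RT/g = 188.2 × 704.7 / 8.851 = 14984 m.
Invert the barometric formula: z = H ln(P₀/P).
P₀/P = 89.8/31.23 = 2.8754; ln(2.8754) = 1.0562.
z = 14984 × 1.0562 = 15826 m.

z ≈ 15850 m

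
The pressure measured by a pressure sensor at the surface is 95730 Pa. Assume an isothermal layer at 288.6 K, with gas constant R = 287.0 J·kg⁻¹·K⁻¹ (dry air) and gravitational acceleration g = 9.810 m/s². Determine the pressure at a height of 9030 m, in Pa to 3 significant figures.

P ≈ 32900 Pa

Scale height: H = RT/g = 287.0 × 288.6 / 9.810 = 8443.2 m.
Barometric formula: P = P₀ exp(−z/H).
z/H = 9030.0/8443.2 = 1.0695; exp(−1.0695) = 0.34318.
P = 95730 × 0.34318 = 32853 Pa.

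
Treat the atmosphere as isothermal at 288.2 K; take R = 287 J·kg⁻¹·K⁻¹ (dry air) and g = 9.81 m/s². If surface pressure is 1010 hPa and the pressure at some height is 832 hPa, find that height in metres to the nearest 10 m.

z ≈ 1630 m

Scale height: H = RT/g = 287 × 288.2 / 9.81 = 8431.5 m.
Invert the barometric formula: z = H ln(P₀/P).
P₀/P = 1010/832 = 1.2139; ln(1.2139) = 0.19384.
z = 8431.5 × 0.19384 = 1634.4 m.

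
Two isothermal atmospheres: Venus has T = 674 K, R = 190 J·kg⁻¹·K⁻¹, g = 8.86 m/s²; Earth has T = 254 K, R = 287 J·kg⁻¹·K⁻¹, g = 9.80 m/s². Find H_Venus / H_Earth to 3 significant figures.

H_Venus/H_Earth ≈ 1.94

H = RT/g for each body.
H_Venus = 190 × 674 / 8.86 = 14454 m.
H_Earth = 287 × 254 / 9.80 = 7438.6 m.
H_Venus/H_Earth = 14454/7438.6 = 1.9431.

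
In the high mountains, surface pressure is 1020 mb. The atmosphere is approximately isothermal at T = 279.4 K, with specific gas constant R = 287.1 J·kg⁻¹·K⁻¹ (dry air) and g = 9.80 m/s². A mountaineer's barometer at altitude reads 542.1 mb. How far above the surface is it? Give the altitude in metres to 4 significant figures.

z ≈ 5174 m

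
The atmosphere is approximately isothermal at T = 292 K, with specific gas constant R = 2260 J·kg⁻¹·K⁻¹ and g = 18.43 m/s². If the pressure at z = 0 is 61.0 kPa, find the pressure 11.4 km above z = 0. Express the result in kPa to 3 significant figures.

Scale height: H = RT/g = 2260 × 292 / 18.43 = 35807 m.
Barometric formula: P = P₀ exp(−z/H).
z/H = 11400/35807 = 0.31837; exp(−0.31837) = 0.72733.
P = 61.0 × 0.72733 = 44.367 kPa.

P ≈ 44.4 kPa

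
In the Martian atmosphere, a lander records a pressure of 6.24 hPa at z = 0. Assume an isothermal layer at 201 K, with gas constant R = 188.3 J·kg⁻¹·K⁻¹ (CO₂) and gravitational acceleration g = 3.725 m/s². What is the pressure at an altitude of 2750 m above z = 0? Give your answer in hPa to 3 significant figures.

P ≈ 4.76 hPa

Scale height: H = RT/g = 188.3 × 201 / 3.725 = 10161 m.
Barometric formula: P = P₀ exp(−z/H).
z/H = 2750.0/10161 = 0.27064; exp(−0.27064) = 0.76289.
P = 6.24 × 0.76289 = 4.7604 hPa.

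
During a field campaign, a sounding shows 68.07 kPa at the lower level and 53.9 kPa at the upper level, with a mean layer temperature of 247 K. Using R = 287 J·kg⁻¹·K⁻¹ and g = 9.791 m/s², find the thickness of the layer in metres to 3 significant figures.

Δz ≈ 1690 m

Hypsometric equation: Δz = (R T̄/g) ln(P₁/P₂).
R T̄/g = 287 × 247 / 9.791 = 7240.2 m.
ln(68.07/53.9) = ln(1.2629) = 0.23341.
Δz = 7240.2 × 0.23341 = 1689.9 m.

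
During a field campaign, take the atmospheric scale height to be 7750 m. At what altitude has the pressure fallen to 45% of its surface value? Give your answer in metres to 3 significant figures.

Set P/P₀ = exp(−z/H) = 0.45, so z = −H ln(0.45).
−ln(0.45) = 0.79851; z = 7750.0 × 0.79851 = 6188.5 m.

z ≈ 6190 m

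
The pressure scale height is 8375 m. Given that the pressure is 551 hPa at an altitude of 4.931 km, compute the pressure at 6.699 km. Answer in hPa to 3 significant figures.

Between two levels, P₂ = P₁ exp(−Δz/H) with Δz = z₂ − z₁.
Δz = 6699.0 − 4931.0 = 1768.0 m; Δz/H = 1768.0/8375.0 = 0.21110.
P₂ = 551 × exp(−0.21110) = 551 × 0.80969 = 446.14 hPa.

P ≈ 446 hPa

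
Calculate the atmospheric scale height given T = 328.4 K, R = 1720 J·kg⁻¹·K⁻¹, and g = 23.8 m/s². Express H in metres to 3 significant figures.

H ≈ 23700 m

The scale height of an isothermal atmosphere is H = RT/g.
H = 1720 × 328.4 / 23.8 = 564850/23.8 = 23733 m.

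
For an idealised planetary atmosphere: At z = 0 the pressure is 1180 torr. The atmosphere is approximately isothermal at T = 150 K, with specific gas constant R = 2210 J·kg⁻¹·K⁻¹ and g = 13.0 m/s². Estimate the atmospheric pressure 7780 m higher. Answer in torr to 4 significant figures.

Scale height: H = RT/g = 2210 × 150 / 13.0 = 25500 m.
Barometric formula: P = P₀ exp(−z/H).
z/H = 7780.0/25500 = 0.30510; exp(−0.30510) = 0.73705.
P = 1180 × 0.73705 = 869.72 torr.

P ≈ 869.7 torr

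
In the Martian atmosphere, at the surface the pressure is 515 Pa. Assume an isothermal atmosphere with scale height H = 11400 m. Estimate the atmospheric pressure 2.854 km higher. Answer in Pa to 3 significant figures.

Barometric formula: P = P₀ exp(−z/H).
z/H = 2854.0/11400 = 0.25035; exp(−0.25035) = 0.77853.
P = 515 × 0.77853 = 400.94 Pa.

P ≈ 401 Pa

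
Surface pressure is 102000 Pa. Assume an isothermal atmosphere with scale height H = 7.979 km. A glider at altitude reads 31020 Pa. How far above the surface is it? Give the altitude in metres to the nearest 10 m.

Invert the barometric formula: z = H ln(P₀/P).
P₀/P = 102000/31020 = 3.2882; ln(3.2882) = 1.1903.
z = 7979.0 × 1.1903 = 9497.4 m.

z ≈ 9500 m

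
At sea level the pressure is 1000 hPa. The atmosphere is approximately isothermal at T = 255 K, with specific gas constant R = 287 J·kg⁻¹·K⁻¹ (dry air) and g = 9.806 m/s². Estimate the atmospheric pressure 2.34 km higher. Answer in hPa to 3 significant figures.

P ≈ 731 hPa

Scale height: H = RT/g = 287 × 255 / 9.806 = 7463.3 m.
Barometric formula: P = P₀ exp(−z/H).
z/H = 2340.0/7463.3 = 0.31353; exp(−0.31353) = 0.73086.
P = 1000 × 0.73086 = 730.86 hPa.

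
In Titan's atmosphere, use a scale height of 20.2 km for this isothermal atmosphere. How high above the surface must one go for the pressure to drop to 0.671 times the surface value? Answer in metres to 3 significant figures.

Set P/P₀ = exp(−z/H) = 0.671, so z = −H ln(0.671).
−ln(0.671) = 0.39899; z = 20200 × 0.39899 = 8059.6 m.

z ≈ 8060 m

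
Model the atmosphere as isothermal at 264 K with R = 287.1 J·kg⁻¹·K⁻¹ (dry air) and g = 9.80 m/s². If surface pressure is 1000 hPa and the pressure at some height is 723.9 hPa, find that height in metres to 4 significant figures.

z ≈ 2499 m

Scale height: H = RT/g = 287.1 × 264 / 9.80 = 7734.1 m.
Invert the barometric formula: z = H ln(P₀/P).
P₀/P = 1000/723.9 = 1.3814; ln(1.3814) = 0.32310.
z = 7734.1 × 0.32310 = 2498.9 m.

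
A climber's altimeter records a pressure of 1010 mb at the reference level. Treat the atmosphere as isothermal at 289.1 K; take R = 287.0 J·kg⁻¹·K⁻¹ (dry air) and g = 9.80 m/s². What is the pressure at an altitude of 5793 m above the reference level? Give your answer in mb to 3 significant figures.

Scale height: H = RT/g = 287.0 × 289.1 / 9.80 = 8466.5 m.
Barometric formula: P = P₀ exp(−z/H).
z/H = 5793.0/8466.5 = 0.68423; exp(−0.68423) = 0.50448.
P = 1010 × 0.50448 = 509.52 mb.

P ≈ 510 mb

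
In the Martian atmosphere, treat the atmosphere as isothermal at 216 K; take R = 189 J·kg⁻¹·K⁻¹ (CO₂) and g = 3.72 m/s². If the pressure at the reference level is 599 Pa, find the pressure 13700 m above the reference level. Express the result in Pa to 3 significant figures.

P ≈ 172 Pa

Scale height: H = RT/g = 189 × 216 / 3.72 = 10974 m.
Barometric formula: P = P₀ exp(−z/H).
z/H = 13700/10974 = 1.2484; exp(−1.2484) = 0.28696.
P = 599 × 0.28696 = 171.89 Pa.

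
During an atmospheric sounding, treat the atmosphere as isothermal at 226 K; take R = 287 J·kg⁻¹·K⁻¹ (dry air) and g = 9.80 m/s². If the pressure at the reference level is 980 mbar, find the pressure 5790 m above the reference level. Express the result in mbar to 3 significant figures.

P ≈ 409 mbar

Scale height: H = RT/g = 287 × 226 / 9.80 = 6618.6 m.
Barometric formula: P = P₀ exp(−z/H).
z/H = 5790.0/6618.6 = 0.87481; exp(−0.87481) = 0.41694.
P = 980 × 0.41694 = 408.60 mbar.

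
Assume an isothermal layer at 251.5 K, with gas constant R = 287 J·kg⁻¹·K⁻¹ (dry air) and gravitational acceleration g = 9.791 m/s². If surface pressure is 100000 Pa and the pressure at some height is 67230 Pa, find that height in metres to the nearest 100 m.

z ≈ 2900 m

Scale height: H = RT/g = 287 × 251.5 / 9.791 = 7372.1 m.
Invert the barometric formula: z = H ln(P₀/P).
P₀/P = 100000/67230 = 1.4874; ln(1.4874) = 0.39703.
z = 7372.1 × 0.39703 = 2926.9 m.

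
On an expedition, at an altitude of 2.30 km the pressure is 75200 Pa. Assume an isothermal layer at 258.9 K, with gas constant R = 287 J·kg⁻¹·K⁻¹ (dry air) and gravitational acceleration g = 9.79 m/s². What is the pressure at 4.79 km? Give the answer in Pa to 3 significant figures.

P ≈ 54200 Pa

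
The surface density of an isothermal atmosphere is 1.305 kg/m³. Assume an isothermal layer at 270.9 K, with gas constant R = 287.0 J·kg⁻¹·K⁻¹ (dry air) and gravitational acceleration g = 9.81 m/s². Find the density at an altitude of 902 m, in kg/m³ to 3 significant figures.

Scale height: H = RT/g = 287.0 × 270.9 / 9.81 = 7925.4 m.
In an isothermal atmosphere, density decays like pressure: ρ = ρ₀ exp(−z/H).
z/H = 902.00/7925.4 = 0.11381; exp(−0.11381) = 0.89243.
ρ = 1.305 × 0.89243 = 1.1646 kg/m³.

ρ ≈ 1.16 kg/m³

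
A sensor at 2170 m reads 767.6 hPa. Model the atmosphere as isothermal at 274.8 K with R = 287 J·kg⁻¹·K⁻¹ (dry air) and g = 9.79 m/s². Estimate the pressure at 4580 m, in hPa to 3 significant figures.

P ≈ 569 hPa

Scale height: H = RT/g = 287 × 274.8 / 9.79 = 8055.9 m.
Between two levels, P₂ = P₁ exp(−Δz/H) with Δz = z₂ − z₁.
Δz = 4580.0 − 2170.0 = 2410.0 m; Δz/H = 2410.0/8055.9 = 0.29916.
P₂ = 767.6 × exp(−0.29916) = 767.6 × 0.74144 = 569.13 hPa.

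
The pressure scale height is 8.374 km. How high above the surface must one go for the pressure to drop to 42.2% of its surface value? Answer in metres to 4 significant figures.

z ≈ 7225 m

Set P/P₀ = exp(−z/H) = 0.422, so z = −H ln(0.422).
−ln(0.422) = 0.86275; z = 8374.0 × 0.86275 = 7224.7 m.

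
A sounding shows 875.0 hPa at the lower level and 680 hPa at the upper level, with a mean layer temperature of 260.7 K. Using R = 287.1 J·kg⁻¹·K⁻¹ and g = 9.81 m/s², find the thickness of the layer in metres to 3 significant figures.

Δz ≈ 1920 m

Hypsometric equation: Δz = (R T̄/g) ln(P₁/P₂).
R T̄/g = 287.1 × 260.7 / 9.81 = 7629.7 m.
ln(875.0/680) = ln(1.2868) = 0.25216.
Δz = 7629.7 × 0.25216 = 1923.9 m.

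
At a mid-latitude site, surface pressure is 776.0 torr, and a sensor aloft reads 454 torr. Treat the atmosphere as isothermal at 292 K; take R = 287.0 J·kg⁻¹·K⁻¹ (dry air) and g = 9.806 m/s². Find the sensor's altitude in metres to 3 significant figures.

Scale height: H = RT/g = 287.0 × 292 / 9.806 = 8546.2 m.
Invert the barometric formula: z = H ln(P₀/P).
P₀/P = 776.0/454 = 1.7093; ln(1.7093) = 0.53608.
z = 8546.2 × 0.53608 = 4581.4 m.

z ≈ 4580 m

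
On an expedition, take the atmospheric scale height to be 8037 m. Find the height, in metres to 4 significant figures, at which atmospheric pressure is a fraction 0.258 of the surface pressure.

Set P/P₀ = exp(−z/H) = 0.258, so z = −H ln(0.258).
−ln(0.258) = 1.3548; z = 8037.0 × 1.3548 = 10889 m.

z ≈ 10890 m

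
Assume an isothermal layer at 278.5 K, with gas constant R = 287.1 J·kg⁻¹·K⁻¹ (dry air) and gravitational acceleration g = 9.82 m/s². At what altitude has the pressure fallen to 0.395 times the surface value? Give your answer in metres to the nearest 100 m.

Scale height: H = RT/g = 287.1 × 278.5 / 9.82 = 8142.3 m.
Set P/P₀ = exp(−z/H) = 0.395, so z = −H ln(0.395).
−ln(0.395) = 0.92887; z = 8142.3 × 0.92887 = 7563.1 m.

z ≈ 7600 m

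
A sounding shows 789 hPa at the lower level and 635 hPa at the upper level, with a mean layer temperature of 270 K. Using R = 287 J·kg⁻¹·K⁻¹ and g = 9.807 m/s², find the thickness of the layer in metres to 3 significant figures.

Hypsometric equation: Δz = (R T̄/g) ln(P₁/P₂).
R T̄/g = 287 × 270 / 9.807 = 7901.5 m.
ln(789/635) = ln(1.2425) = 0.21713.
Δz = 7901.5 × 0.21713 = 1715.7 m.

Δz ≈ 1720 m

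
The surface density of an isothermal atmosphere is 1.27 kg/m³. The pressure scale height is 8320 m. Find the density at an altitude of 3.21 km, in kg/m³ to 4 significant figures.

ρ ≈ 0.8635 kg/m³

In an isothermal atmosphere, density decays like pressure: ρ = ρ₀ exp(−z/H).
z/H = 3210.0/8320.0 = 0.38582; exp(−0.38582) = 0.67989.
ρ = 1.27 × 0.67989 = 0.86346 kg/m³.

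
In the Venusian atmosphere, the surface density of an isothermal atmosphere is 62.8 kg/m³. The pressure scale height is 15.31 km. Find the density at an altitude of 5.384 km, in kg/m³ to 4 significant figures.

In an isothermal atmosphere, density decays like pressure: ρ = ρ₀ exp(−z/H).
z/H = 5384.0/15310 = 0.35167; exp(−0.35167) = 0.70351.
ρ = 62.8 × 0.70351 = 44.180 kg/m³.

ρ ≈ 44.18 kg/m³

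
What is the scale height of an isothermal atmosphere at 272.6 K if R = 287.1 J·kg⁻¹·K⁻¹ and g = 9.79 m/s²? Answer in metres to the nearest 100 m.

H ≈ 8000 m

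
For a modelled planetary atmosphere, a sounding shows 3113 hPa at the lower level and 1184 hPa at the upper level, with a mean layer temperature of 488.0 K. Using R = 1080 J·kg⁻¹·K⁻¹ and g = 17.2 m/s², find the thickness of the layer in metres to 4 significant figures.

Hypsometric equation: Δz = (R T̄/g) ln(P₁/P₂).
R T̄/g = 1080 × 488.0 / 17.2 = 30642 m.
ln(3113/1184) = ln(2.6292) = 0.96668.
Δz = 30642 × 0.96668 = 29621 m.

Δz ≈ 29620 m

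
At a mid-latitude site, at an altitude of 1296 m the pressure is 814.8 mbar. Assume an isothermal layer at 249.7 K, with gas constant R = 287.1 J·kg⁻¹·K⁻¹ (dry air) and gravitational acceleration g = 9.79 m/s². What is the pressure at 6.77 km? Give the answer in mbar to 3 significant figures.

P ≈ 386 mbar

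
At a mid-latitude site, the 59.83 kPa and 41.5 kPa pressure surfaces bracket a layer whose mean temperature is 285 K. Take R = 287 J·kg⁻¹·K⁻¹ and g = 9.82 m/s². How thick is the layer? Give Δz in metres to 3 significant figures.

Hypsometric equation: Δz = (R T̄/g) ln(P₁/P₂).
R T̄/g = 287 × 285 / 9.82 = 8329.4 m.
ln(59.83/41.5) = ln(1.4417) = 0.36582.
Δz = 8329.4 × 0.36582 = 3047.1 m.

Δz ≈ 3050 m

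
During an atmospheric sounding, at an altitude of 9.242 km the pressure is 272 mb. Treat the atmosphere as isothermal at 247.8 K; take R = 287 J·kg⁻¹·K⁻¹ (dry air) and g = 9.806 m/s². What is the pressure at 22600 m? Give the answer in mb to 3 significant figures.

P ≈ 43.1 mb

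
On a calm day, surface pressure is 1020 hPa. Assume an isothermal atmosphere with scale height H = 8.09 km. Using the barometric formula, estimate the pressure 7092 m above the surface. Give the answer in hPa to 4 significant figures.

P ≈ 424.5 hPa

Barometric formula: P = P₀ exp(−z/H).
z/H = 7092.0/8090.0 = 0.87664; exp(−0.87664) = 0.41618.
P = 1020 × 0.41618 = 424.50 hPa.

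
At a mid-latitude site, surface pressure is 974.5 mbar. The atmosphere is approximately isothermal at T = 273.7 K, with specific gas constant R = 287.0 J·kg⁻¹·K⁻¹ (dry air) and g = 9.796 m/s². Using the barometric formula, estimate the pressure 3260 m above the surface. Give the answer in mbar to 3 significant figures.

P ≈ 649 mbar

Scale height: H = RT/g = 287.0 × 273.7 / 9.796 = 8018.8 m.
Barometric formula: P = P₀ exp(−z/H).
z/H = 3260.0/8018.8 = 0.40654; exp(−0.40654) = 0.66595.
P = 974.5 × 0.66595 = 648.97 mbar.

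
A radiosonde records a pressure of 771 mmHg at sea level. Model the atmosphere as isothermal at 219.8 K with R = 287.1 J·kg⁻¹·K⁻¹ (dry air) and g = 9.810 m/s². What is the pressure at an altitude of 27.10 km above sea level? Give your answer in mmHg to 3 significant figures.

P ≈ 11.4 mmHg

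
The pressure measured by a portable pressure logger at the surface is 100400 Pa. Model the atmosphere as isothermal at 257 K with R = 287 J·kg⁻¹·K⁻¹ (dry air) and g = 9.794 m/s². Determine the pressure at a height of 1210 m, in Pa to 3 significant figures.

P ≈ 85500 Pa

Scale height: H = RT/g = 287 × 257 / 9.794 = 7531.0 m.
Barometric formula: P = P₀ exp(−z/H).
z/H = 1210.0/7531.0 = 0.16067; exp(−0.16067) = 0.85157.
P = 100400 × 0.85157 = 85498 Pa.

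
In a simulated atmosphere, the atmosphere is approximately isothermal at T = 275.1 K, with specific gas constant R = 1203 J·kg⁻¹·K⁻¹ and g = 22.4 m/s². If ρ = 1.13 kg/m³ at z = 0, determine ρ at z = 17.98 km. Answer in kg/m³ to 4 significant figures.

ρ ≈ 0.3346 kg/m³

Scale height: H = RT/g = 1203 × 275.1 / 22.4 = 14774 m.
In an isothermal atmosphere, density decays like pressure: ρ = ρ₀ exp(−z/H).
z/H = 17980/14774 = 1.2170; exp(−1.2170) = 0.29612.
ρ = 1.13 × 0.29612 = 0.33462 kg/m³.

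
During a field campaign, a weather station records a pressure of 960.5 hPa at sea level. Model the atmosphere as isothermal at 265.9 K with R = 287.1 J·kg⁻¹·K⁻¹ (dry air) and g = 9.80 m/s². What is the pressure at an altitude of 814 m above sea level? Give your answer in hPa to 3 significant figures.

P ≈ 865 hPa

Scale height: H = RT/g = 287.1 × 265.9 / 9.80 = 7789.8 m.
Barometric formula: P = P₀ exp(−z/H).
z/H = 814.00/7789.8 = 0.10450; exp(−0.10450) = 0.90077.
P = 960.5 × 0.90077 = 865.19 hPa.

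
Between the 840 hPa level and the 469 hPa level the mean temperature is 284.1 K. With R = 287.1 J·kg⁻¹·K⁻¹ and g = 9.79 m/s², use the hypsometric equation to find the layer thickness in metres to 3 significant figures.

Hypsometric equation: Δz = (R T̄/g) ln(P₁/P₂).
R T̄/g = 287.1 × 284.1 / 9.79 = 8331.5 m.
ln(840/469) = ln(1.7910) = 0.58277.
Δz = 8331.5 × 0.58277 = 4855.3 m.

Δz ≈ 4860 m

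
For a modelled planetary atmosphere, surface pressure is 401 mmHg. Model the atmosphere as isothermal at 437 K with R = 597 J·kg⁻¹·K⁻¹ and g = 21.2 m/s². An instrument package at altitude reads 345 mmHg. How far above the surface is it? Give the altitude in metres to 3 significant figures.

z ≈ 1850 m

Scale height: H = RT/g = 597 × 437 / 21.2 = 12306 m.
Invert the barometric formula: z = H ln(P₀/P).
P₀/P = 401/345 = 1.1623; ln(1.1623) = 0.15040.
z = 12306 × 0.15040 = 1850.8 m.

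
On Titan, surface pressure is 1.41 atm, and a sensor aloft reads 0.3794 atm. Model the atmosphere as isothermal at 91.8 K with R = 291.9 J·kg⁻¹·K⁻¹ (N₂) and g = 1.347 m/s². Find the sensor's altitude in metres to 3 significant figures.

z ≈ 26100 m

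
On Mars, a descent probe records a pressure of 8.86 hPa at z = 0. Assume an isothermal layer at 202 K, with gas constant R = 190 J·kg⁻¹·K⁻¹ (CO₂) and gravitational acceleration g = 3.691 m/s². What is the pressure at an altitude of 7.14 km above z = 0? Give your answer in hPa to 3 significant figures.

P ≈ 4.46 hPa

Scale height: H = RT/g = 190 × 202 / 3.691 = 10398 m.
Barometric formula: P = P₀ exp(−z/H).
z/H = 7140.0/10398 = 0.68667; exp(−0.68667) = 0.50325.
P = 8.86 × 0.50325 = 4.4588 hPa.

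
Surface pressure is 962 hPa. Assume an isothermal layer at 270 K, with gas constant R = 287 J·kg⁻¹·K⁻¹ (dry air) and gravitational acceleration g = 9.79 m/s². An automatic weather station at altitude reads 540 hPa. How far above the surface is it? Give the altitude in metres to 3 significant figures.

Scale height: H = RT/g = 287 × 270 / 9.79 = 7915.2 m.
Invert the barometric formula: z = H ln(P₀/P).
P₀/P = 962/540 = 1.7815; ln(1.7815) = 0.57746.
z = 7915.2 × 0.57746 = 4570.7 m.

z ≈ 4570 m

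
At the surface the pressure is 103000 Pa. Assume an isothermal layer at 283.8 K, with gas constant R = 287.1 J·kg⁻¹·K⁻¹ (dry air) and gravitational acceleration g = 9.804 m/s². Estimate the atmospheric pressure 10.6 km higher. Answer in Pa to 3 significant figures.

P ≈ 28800 Pa

Scale height: H = RT/g = 287.1 × 283.8 / 9.804 = 8310.8 m.
Barometric formula: P = P₀ exp(−z/H).
z/H = 10600/8310.8 = 1.2754; exp(−1.2754) = 0.27932.
P = 103000 × 0.27932 = 28770 Pa.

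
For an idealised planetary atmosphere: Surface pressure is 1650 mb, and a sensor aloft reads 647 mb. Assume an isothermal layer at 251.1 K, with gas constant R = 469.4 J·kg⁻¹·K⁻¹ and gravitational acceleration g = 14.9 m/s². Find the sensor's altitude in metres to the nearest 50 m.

z ≈ 7400 m

Scale height: H = RT/g = 469.4 × 251.1 / 14.9 = 7910.5 m.
Invert the barometric formula: z = H ln(P₀/P).
P₀/P = 1650/647 = 2.5502; ln(2.5502) = 0.93617.
z = 7910.5 × 0.93617 = 7405.6 m.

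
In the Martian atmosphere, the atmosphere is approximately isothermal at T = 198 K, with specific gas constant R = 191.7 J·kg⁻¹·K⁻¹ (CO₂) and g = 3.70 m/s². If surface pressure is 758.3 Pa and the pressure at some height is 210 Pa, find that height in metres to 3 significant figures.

Scale height: H = RT/g = 191.7 × 198 / 3.70 = 10259 m.
Invert the barometric formula: z = H ln(P₀/P).
P₀/P = 758.3/210 = 3.6110; ln(3.6110) = 1.2840.
z = 10259 × 1.2840 = 13173 m.

z ≈ 13200 m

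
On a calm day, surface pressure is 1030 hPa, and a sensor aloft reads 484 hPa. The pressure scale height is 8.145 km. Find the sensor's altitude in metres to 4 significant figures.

Invert the barometric formula: z = H ln(P₀/P).
P₀/P = 1030/484 = 2.1281; ln(2.1281) = 0.75523.
z = 8145.0 × 0.75523 = 6151.3 m.

z ≈ 6151 m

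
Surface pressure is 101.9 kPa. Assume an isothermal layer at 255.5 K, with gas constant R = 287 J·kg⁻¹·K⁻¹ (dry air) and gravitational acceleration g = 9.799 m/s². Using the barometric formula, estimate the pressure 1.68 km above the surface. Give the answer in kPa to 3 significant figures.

P ≈ 81.4 kPa

Scale height: H = RT/g = 287 × 255.5 / 9.799 = 7483.3 m.
Barometric formula: P = P₀ exp(−z/H).
z/H = 1680.0/7483.3 = 0.22450; exp(−0.22450) = 0.79892.
P = 101.9 × 0.79892 = 81.410 kPa.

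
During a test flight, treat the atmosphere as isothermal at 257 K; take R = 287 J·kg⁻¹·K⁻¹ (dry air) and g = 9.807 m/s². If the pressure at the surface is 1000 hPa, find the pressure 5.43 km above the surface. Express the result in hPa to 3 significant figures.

Scale height: H = RT/g = 287 × 257 / 9.807 = 7521.1 m.
Barometric formula: P = P₀ exp(−z/H).
z/H = 5430.0/7521.1 = 0.72197; exp(−0.72197) = 0.48579.
P = 1000 × 0.48579 = 485.79 hPa.

P ≈ 486 hPa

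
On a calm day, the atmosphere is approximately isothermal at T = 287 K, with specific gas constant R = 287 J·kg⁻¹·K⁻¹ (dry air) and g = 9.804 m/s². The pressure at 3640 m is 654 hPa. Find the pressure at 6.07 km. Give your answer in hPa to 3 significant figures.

P ≈ 490 hPa

Scale height: H = RT/g = 287 × 287 / 9.804 = 8401.6 m.
Between two levels, P₂ = P₁ exp(−Δz/H) with Δz = z₂ − z₁.
Δz = 6070.0 − 3640.0 = 2430.0 m; Δz/H = 2430.0/8401.6 = 0.28923.
P₂ = 654 × exp(−0.28923) = 654 × 0.74884 = 489.74 hPa.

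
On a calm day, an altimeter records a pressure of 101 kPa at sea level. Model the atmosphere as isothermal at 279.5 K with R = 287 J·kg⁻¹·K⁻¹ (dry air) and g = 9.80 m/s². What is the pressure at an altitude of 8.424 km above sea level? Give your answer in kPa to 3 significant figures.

Scale height: H = RT/g = 287 × 279.5 / 9.80 = 8185.4 m.
Barometric formula: P = P₀ exp(−z/H).
z/H = 8424.0/8185.4 = 1.0291; exp(−1.0291) = 0.35733.
P = 101 × 0.35733 = 36.090 kPa.

P ≈ 36.1 kPa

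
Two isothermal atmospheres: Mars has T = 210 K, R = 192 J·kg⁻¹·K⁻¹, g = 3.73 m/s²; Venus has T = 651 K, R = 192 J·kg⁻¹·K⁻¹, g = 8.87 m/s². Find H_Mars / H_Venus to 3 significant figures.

H = RT/g for each body.
H_Mars = 192 × 210 / 3.73 = 10810 m.
H_Venus = 192 × 651 / 8.87 = 14092 m.
H_Mars/H_Venus = 10810/14092 = 0.76710.

H_Mars/H_Venus ≈ 0.767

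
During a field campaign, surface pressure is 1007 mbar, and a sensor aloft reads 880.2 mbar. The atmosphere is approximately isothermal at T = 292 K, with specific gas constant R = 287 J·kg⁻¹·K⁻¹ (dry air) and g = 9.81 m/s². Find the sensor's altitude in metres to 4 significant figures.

z ≈ 1150 m

Scale height: H = RT/g = 287 × 292 / 9.81 = 8542.7 m.
Invert the barometric formula: z = H ln(P₀/P).
P₀/P = 1007/880.2 = 1.1441; ln(1.1441) = 0.13462.
z = 8542.7 × 0.13462 = 1150.0 m.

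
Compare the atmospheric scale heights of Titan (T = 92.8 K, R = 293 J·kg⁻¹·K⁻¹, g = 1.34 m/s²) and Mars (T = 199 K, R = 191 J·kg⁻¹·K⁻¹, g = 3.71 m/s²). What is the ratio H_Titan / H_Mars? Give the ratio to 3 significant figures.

H_Titan/H_Mars ≈ 1.98

H = RT/g for each body.
H_Titan = 293 × 92.8 / 1.34 = 20291 m.
H_Mars = 191 × 199 / 3.71 = 10245 m.
H_Titan/H_Mars = 20291/10245 = 1.9806.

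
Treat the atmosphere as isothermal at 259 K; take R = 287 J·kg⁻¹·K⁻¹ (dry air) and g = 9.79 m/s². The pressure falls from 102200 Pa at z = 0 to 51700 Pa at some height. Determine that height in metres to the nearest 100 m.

Scale height: H = RT/g = 287 × 259 / 9.79 = 7592.7 m.
Invert the barometric formula: z = H ln(P₀/P).
P₀/P = 102200/51700 = 1.9768; ln(1.9768) = 0.68148.
z = 7592.7 × 0.68148 = 5174.3 m.

z ≈ 5200 m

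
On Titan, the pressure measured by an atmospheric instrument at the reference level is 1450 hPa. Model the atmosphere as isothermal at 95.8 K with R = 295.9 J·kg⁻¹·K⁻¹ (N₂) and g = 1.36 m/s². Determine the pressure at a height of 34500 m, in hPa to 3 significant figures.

P ≈ 277 hPa

Scale height: H = RT/g = 295.9 × 95.8 / 1.36 = 20844 m.
Barometric formula: P = P₀ exp(−z/H).
z/H = 34500/20844 = 1.6552; exp(−1.6552) = 0.19105.
P = 1450 × 0.19105 = 277.02 hPa.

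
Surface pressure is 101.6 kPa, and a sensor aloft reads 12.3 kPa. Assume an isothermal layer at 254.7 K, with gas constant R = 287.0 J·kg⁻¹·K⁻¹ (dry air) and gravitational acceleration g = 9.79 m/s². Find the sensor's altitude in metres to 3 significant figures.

Scale height: H = RT/g = 287.0 × 254.7 / 9.79 = 7466.7 m.
Invert the barometric formula: z = H ln(P₀/P).
P₀/P = 101.6/12.3 = 8.2602; ln(8.2602) = 2.1114.
z = 7466.7 × 2.1114 = 15765 m.

z ≈ 15800 m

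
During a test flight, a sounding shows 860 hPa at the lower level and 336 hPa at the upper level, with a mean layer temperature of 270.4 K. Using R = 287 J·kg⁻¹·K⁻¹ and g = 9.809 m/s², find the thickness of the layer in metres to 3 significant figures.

Hypsometric equation: Δz = (R T̄/g) ln(P₁/P₂).
R T̄/g = 287 × 270.4 / 9.809 = 7911.6 m.
ln(860/336) = ln(2.5595) = 0.93981.
Δz = 7911.6 × 0.93981 = 7435.4 m.

Δz ≈ 7440 m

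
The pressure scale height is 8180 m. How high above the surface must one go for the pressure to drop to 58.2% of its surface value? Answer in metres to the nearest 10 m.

z ≈ 4430 m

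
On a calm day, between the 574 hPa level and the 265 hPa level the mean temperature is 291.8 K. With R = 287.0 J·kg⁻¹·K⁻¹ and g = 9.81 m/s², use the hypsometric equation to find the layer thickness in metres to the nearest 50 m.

Hypsometric equation: Δz = (R T̄/g) ln(P₁/P₂).
R T̄/g = 287.0 × 291.8 / 9.81 = 8536.9 m.
ln(574/265) = ln(2.1660) = 0.77288.
Δz = 8536.9 × 0.77288 = 6598.0 m.

Δz ≈ 6600 m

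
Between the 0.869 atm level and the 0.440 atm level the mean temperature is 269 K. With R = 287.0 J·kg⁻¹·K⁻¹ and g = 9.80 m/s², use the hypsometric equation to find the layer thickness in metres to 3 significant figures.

Hypsometric equation: Δz = (R T̄/g) ln(P₁/P₂).
R T̄/g = 287.0 × 269 / 9.80 = 7877.9 m.
ln(0.869/0.440) = ln(1.9750) = 0.68057.
Δz = 7877.9 × 0.68057 = 5361.5 m.

Δz ≈ 5360 m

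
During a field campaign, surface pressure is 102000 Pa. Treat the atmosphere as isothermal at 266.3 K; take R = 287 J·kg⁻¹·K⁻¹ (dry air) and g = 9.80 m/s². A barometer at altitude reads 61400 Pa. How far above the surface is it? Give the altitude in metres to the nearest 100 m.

Scale height: H = RT/g = 287 × 266.3 / 9.80 = 7798.8 m.
Invert the barometric formula: z = H ln(P₀/P).
P₀/P = 102000/61400 = 1.6612; ln(1.6612) = 0.50754.
z = 7798.8 × 0.50754 = 3958.2 m.

z ≈ 4000 m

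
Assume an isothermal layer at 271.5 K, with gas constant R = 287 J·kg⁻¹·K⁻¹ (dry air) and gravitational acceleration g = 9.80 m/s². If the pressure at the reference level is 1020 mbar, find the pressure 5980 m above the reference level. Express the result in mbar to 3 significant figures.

P ≈ 481 mbar

Scale height: H = RT/g = 287 × 271.5 / 9.80 = 7951.1 m.
Barometric formula: P = P₀ exp(−z/H).
z/H = 5980.0/7951.1 = 0.75210; exp(−0.75210) = 0.47138.
P = 1020 × 0.47138 = 480.81 mbar.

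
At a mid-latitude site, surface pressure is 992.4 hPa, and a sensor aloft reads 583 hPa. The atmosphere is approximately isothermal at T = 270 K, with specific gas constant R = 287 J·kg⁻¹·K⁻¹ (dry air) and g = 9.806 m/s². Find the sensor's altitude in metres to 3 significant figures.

z ≈ 4200 m

Scale height: H = RT/g = 287 × 270 / 9.806 = 7902.3 m.
Invert the barometric formula: z = H ln(P₀/P).
P₀/P = 992.4/583 = 1.7022; ln(1.7022) = 0.53192.
z = 7902.3 × 0.53192 = 4203.4 m.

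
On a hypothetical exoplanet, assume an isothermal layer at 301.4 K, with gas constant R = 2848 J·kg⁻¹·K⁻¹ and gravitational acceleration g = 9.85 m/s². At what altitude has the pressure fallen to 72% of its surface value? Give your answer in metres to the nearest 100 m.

z ≈ 28600 m

Scale height: H = RT/g = 2848 × 301.4 / 9.85 = 87146 m.
Set P/P₀ = exp(−z/H) = 0.72, so z = −H ln(0.72).
−ln(0.72) = 0.32850; z = 87146 × 0.32850 = 28627 m.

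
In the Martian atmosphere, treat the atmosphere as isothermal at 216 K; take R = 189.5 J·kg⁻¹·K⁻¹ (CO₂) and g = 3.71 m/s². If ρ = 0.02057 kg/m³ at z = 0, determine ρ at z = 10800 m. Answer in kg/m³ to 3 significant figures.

Scale height: H = RT/g = 189.5 × 216 / 3.71 = 11033 m.
In an isothermal atmosphere, density decays like pressure: ρ = ρ₀ exp(−z/H).
z/H = 10800/11033 = 0.97888; exp(−0.97888) = 0.37573.
ρ = 0.02057 × 0.37573 = 0.0077288 kg/m³.

ρ ≈ 0.00773 kg/m³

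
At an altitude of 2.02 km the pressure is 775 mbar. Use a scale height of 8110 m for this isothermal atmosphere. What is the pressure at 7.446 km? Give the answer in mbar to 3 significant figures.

P ≈ 397 mbar

Between two levels, P₂ = P₁ exp(−Δz/H) with Δz = z₂ − z₁.
Δz = 7446.0 − 2020.0 = 5426.0 m; Δz/H = 5426.0/8110.0 = 0.66905.
P₂ = 775 × exp(−0.66905) = 775 × 0.51219 = 396.95 mbar.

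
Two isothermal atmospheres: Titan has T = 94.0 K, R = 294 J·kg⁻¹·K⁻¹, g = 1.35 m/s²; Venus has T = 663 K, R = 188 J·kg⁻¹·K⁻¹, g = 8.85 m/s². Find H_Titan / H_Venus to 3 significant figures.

H = RT/g for each body.
H_Titan = 294 × 94.0 / 1.35 = 20471 m.
H_Venus = 188 × 663 / 8.85 = 14084 m.
H_Titan/H_Venus = 20471/14084 = 1.4535.

H_Titan/H_Venus ≈ 1.45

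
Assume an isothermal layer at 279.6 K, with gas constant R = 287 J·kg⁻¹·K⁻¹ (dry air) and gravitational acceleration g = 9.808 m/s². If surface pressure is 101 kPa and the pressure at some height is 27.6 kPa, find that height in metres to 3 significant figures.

Scale height: H = RT/g = 287 × 279.6 / 9.808 = 8181.6 m.
Invert the barometric formula: z = H ln(P₀/P).
P₀/P = 101/27.6 = 3.6594; ln(3.6594) = 1.2973.
z = 8181.6 × 1.2973 = 10614 m.

z ≈ 10600 m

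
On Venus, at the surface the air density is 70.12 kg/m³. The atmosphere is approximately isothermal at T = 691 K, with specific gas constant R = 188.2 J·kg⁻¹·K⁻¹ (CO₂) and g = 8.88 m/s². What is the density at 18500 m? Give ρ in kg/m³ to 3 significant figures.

ρ ≈ 19.8 kg/m³

Scale height: H = RT/g = 188.2 × 691 / 8.88 = 14645 m.
In an isothermal atmosphere, density decays like pressure: ρ = ρ₀ exp(−z/H).
z/H = 18500/14645 = 1.2632; exp(−1.2632) = 0.28275.
ρ = 70.12 × 0.28275 = 19.826 kg/m³.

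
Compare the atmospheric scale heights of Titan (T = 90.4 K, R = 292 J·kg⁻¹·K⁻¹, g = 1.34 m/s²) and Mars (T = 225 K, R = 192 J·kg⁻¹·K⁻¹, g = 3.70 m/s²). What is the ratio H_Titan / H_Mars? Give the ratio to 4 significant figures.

H_Titan/H_Mars ≈ 1.687

H = RT/g for each body.
H_Titan = 292 × 90.4 / 1.34 = 19699 m.
H_Mars = 192 × 225 / 3.70 = 11676 m.
H_Titan/H_Mars = 19699/11676 = 1.6871.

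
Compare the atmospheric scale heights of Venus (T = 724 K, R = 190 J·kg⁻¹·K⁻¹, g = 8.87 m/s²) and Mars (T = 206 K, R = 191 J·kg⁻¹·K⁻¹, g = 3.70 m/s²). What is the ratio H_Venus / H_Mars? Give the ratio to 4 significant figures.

H_Venus/H_Mars ≈ 1.458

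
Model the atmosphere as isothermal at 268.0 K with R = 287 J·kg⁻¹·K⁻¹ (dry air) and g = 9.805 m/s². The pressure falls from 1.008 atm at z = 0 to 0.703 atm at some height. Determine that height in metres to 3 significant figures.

z ≈ 2830 m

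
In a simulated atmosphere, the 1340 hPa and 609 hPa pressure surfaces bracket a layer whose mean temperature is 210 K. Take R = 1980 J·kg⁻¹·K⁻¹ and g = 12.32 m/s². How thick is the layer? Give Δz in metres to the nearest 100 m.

Δz ≈ 26600 m

Hypsometric equation: Δz = (R T̄/g) ln(P₁/P₂).
R T̄/g = 1980 × 210 / 12.32 = 33750 m.
ln(1340/609) = ln(2.2003) = 0.78859.
Δz = 33750 × 0.78859 = 26615 m.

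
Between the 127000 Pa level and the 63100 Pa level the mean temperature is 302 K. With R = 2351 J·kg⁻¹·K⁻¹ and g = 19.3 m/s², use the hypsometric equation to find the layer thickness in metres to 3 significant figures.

Δz ≈ 25700 m

Hypsometric equation: Δz = (R T̄/g) ln(P₁/P₂).
R T̄/g = 2351 × 302 / 19.3 = 36788 m.
ln(127000/63100) = ln(2.0127) = 0.69948.
Δz = 36788 × 0.69948 = 25732 m.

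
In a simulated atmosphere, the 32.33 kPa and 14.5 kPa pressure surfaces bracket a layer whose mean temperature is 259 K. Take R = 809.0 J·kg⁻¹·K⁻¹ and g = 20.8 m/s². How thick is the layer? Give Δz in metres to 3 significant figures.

Δz ≈ 8080 m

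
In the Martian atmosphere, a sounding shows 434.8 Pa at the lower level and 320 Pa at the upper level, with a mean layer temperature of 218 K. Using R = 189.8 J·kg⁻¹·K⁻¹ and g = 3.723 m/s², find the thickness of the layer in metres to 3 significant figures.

Δz ≈ 3410 m

Hypsometric equation: Δz = (R T̄/g) ln(P₁/P₂).
R T̄/g = 189.8 × 218 / 3.723 = 11114 m.
ln(434.8/320) = ln(1.3588) = 0.30660.
Δz = 11114 × 0.30660 = 3407.6 m.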